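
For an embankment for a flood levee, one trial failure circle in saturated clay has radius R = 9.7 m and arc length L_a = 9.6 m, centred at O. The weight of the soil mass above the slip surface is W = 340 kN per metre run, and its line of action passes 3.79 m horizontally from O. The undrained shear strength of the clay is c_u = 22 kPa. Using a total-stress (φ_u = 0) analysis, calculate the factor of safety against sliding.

Taking moments about the centre O, the resisting moment is provided by the undrained shear strength acting along the arc:
M_R = c_u·L_a·R = 22·9.60·9.7 = 2048.6 kN·m/m
M_D = W·d = 340·3.79 = 1288.6 kN·m/m
FS = M_R / M_D = 2048.6 / 1288.6 = 1.590

FS = 1.59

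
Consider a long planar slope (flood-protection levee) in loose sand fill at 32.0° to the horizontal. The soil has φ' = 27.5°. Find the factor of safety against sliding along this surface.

FS = 0.83

For a dry cohesionless infinite slope the factor of safety is FS = tanφ' / tanβ.
FS = tan27.5° / tan32.0° = 0.5206 / 0.6249 = 0.833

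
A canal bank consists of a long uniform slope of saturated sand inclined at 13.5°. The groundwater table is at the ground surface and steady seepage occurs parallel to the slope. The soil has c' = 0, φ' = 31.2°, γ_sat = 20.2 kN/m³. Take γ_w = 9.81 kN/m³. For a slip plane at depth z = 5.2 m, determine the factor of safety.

With seepage parallel to the slope and the water table at the surface, the effective normal stress on the slip plane uses the buoyant unit weight γ' = γ_sat − γ_w while the driving shear stress uses γ_sat:
FS = [c' + γ' z cos²β tanφ'] / [γ_sat z sinβ cosβ]
(For c' = 0 this reduces to FS = (γ'/γ_sat)·tanφ'/tanβ.)
γ' = 20.2 − 9.81 = 10.39 kN/m³
Numerator = 0.0 + 10.39·5.2·cos²13.5°·tan31.2° = 0.0 + 10.39·5.2·0.9455·0.6056 = 30.937 kPa
Denominator = 20.2·5.2·sin13.5°·cos13.5° = 20.2·5.2·0.2334·0.9724 = 23.844 kPa
FS = 30.937 / 23.844 = 1.298

FS = 1.30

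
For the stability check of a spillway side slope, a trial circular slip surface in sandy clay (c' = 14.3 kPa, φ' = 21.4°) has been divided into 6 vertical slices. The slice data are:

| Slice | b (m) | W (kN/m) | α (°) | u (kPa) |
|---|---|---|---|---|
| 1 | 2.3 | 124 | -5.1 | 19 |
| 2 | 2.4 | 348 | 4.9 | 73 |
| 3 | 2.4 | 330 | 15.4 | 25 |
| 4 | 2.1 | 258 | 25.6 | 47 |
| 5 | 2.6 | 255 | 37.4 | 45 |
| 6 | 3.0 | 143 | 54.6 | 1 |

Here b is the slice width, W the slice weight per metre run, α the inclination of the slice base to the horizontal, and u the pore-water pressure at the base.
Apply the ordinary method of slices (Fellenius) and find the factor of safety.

FS = 1.14

Ordinary method of slices: FS = Σ[c'·Δl_i + (W_i cosα_i − u_i·Δl_i)·tanφ'] / Σ W_i sinα_i, with Δl_i = b_i / cosα_i.
Slice 1: Δl = 2.3/cos(-5.1°) = 2.309 m; N'_1 = 124·cos(-5.1°) − 19·2.309 = 79.6; c'Δl = 33.02; W sinα = -11.0
Slice 2: Δl = 2.4/cos4.9° = 2.409 m; N'_2 = 348·cos4.9° − 73·2.409 = 170.9; c'Δl = 34.45; W sinα = 29.7
Slice 3: Δl = 2.4/cos15.4° = 2.489 m; N'_3 = 330·cos15.4° − 25·2.489 = 255.9; c'Δl = 35.60; W sinα = 87.6
Slice 4: Δl = 2.1/cos25.6° = 2.329 m; N'_4 = 258·cos25.6° − 47·2.329 = 123.2; c'Δl = 33.30; W sinα = 111.5
Slice 5: Δl = 2.6/cos37.4° = 3.273 m; N'_5 = 255·cos37.4° − 45·3.273 = 55.3; c'Δl = 46.80; W sinα = 154.9
Slice 6: Δl = 3.0/cos54.6° = 5.179 m; N'_6 = 143·cos54.6° − 1·5.179 = 77.7; c'Δl = 74.06; W sinα = 116.6
Σc'Δl = 257.2 kN/m; ΣN' = 762.6 kN/m; ΣW sinα = 489.3 kN/m
Resisting = 257.2 + 762.6·tan21.4° = 257.2 + 298.9 = 556.1 kN/m
FS = 556.1 / 489.3 = 1.137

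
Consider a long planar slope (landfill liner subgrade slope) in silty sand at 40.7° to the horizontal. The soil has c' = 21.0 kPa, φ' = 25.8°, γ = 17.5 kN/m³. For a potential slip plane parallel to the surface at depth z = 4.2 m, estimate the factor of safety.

For an infinite slope with a slip plane parallel to the surface (no pore pressure): FS = [c' + γz cos²β tanφ'] / [γz sinβ cosβ].
γz = 17.5·4.2 = 73.50 kN/m²
Numerator = 21.0 + 73.50·cos²40.7°·tan25.8° = 21.0 + 73.50·0.5748·0.4834 = 41.422 kPa
Denominator = 73.50·sin40.7°·cos40.7° = 73.50·0.6521·0.7581 = 36.337 kPa
FS = 41.422 / 36.337 = 1.140

FS = 1.14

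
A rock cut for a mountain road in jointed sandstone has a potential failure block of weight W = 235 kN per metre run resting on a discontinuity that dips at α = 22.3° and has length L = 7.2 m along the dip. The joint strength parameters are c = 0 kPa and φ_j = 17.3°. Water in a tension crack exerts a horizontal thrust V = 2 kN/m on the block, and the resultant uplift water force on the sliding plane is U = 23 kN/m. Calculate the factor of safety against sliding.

Resolving the block weight along and normal to the plane and applying the Mohr–Coulomb strength on the joint:
N' = W cosα − U − V sinα = 235·cos22.3° − 23 − 2·sin22.3° = 193.7 kN/m
Driving force T = W sinα + V cosα = 235·sin22.3° + 2·cos22.3° = 91.0 kN/m
Resisting force R = c·L + N'·tanφ_j = 0·7.2 + 193.7·tan17.3° = 0.0 + 60.3 = 60.3 kN/m
FS = R / T = 60.3 / 91.0 = 0.663

FS = 0.66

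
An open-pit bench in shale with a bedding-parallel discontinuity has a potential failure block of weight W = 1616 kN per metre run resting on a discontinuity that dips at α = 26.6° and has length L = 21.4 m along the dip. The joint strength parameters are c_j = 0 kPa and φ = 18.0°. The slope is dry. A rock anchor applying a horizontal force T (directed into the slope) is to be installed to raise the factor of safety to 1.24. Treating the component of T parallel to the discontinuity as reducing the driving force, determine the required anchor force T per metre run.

T = 341 kN/m

Resolving forces along and normal to the sliding plane, with the horizontal anchor force T adding T·sinα to the effective normal force and T·cosα acting up the plane against the driving force:
FS = [c_jL + (W cosα + T sinα) tanφ] / [W sinα − T cosα]
Without the anchor: N' = 1445.0 kN/m, driving T_d = 723.6 kN/m, resisting R = 0·21.4 + 1445.0·tan18.0° = 469.5 kN/m, FS = 0.65.
Setting FS = 1.24 and solving for T:
1.24·(723.6 − T cos26.6°) = 469.5 + T sin26.6°·tan18.0°
T·(sin26.6°·tan18.0° + 1.24·cos26.6°) = 1.24·723.6 − 469.5
T·(0.4478·0.3249 + 1.24·0.8942) = 897.2 − 469.5 = 427.7
T·1.2542 = 427.7
T = 341.0 kN/m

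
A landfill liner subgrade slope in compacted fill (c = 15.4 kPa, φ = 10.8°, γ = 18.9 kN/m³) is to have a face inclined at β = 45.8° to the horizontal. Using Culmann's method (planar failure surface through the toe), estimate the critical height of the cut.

Culmann's analysis gives the critical failure plane at α_cr = (β + φ)/2 = (45.8 + 10.8)/2 = 28.3°, and the critical height
H_c = (4c/γ) · sinβ cosφ / [1 − cos(β − φ)]
    = (4·15.4/18.9) · sin45.8°·cos10.8° / [1 − cos(35.0°)]
    = 3.259 · 0.7169·0.9823 / [1 − 0.8192]
    = 3.259 · 0.7042 / 0.1808
    = 12.69 m

H_c = 12.69 m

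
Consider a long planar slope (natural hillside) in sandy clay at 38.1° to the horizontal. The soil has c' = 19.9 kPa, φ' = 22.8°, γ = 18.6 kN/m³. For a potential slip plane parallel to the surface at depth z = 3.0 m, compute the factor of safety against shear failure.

FS = 1.27

For an infinite slope with a slip plane parallel to the surface (no pore pressure): FS = [c' + γz cos²β tanφ'] / [γz sinβ cosβ].
γz = 18.6·3.0 = 55.80 kN/m²
Numerator = 19.9 + 55.80·cos²38.1°·tan22.8° = 19.9 + 55.80·0.6193·0.4204 = 34.426 kPa
Denominator = 55.80·sin38.1°·cos38.1° = 55.80·0.6170·0.7869 = 27.095 kPa
FS = 34.426 / 27.095 = 1.271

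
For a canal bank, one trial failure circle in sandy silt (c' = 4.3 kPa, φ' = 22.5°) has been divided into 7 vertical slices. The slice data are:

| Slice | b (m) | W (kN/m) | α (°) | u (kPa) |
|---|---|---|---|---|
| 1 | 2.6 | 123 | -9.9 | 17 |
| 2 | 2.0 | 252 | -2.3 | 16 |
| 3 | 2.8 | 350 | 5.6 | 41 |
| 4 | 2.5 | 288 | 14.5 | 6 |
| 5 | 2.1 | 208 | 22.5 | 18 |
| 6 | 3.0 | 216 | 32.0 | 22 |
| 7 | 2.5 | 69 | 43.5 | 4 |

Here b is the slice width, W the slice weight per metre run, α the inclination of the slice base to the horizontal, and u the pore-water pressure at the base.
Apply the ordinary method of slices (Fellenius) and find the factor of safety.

FS = 1.68

Ordinary method of slices: FS = Σ[c'·Δl_i + (W_i cosα_i − u_i·Δl_i)·tanφ'] / Σ W_i sinα_i, with Δl_i = b_i / cosα_i.
Slice 1: Δl = 2.6/cos(-9.9°) = 2.639 m; N'_1 = 123·cos(-9.9°) − 17·2.639 = 76.3; c'Δl = 11.35; W sinα = -21.1
Slice 2: Δl = 2.0/cos(-2.3°) = 2.002 m; N'_2 = 252·cos(-2.3°) − 16·2.002 = 219.8; c'Δl = 8.61; W sinα = -10.1
Slice 3: Δl = 2.8/cos5.6° = 2.813 m; N'_3 = 350·cos5.6° − 41·2.813 = 233.0; c'Δl = 12.10; W sinα = 34.2
Slice 4: Δl = 2.5/cos14.5° = 2.582 m; N'_4 = 288·cos14.5° − 6·2.582 = 263.3; c'Δl = 11.10; W sinα = 72.1
Slice 5: Δl = 2.1/cos22.5° = 2.273 m; N'_5 = 208·cos22.5° − 18·2.273 = 151.3; c'Δl = 9.77; W sinα = 79.6
Slice 6: Δl = 3.0/cos32.0° = 3.538 m; N'_6 = 216·cos32.0° − 22·3.538 = 105.4; c'Δl = 15.21; W sinα = 114.5
Slice 7: Δl = 2.5/cos43.5° = 3.446 m; N'_7 = 69·cos43.5° − 4·3.446 = 36.3; c'Δl = 14.82; W sinα = 47.5
Σc'Δl = 83.0 kN/m; ΣN' = 1085.3 kN/m; ΣW sinα = 316.6 kN/m
Resisting = 83.0 + 1085.3·tan22.5° = 83.0 + 449.5 = 532.5 kN/m
FS = 532.5 / 316.6 = 1.682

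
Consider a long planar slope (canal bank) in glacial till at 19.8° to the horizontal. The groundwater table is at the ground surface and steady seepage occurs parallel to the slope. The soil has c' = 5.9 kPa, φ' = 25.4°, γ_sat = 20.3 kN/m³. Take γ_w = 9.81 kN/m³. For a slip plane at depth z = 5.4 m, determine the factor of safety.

FS = 0.85

With seepage parallel to the slope and the water table at the surface, the effective normal stress on the slip plane uses the buoyant unit weight γ' = γ_sat − γ_w while the driving shear stress uses γ_sat:
FS = [c' + γ' z cos²β tanφ'] / [γ_sat z sinβ cosβ]
γ' = 20.3 − 9.81 = 10.49 kN/m³
Numerator = 5.9 + 10.49·5.4·cos²19.8°·tan25.4° = 5.9 + 10.49·5.4·0.8853·0.4748 = 29.711 kPa
Denominator = 20.3·5.4·sin19.8°·cos19.8° = 20.3·5.4·0.3387·0.9409 = 34.937 kPa
FS = 29.711 / 34.937 = 0.850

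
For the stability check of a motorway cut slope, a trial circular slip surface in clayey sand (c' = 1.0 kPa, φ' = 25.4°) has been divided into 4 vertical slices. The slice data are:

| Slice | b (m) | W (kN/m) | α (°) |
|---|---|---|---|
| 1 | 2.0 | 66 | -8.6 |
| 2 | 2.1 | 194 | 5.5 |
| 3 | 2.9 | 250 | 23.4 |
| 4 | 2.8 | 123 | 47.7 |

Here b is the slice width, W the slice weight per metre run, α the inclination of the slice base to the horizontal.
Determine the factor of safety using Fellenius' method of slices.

Ordinary method of slices: FS = Σ[c'·Δl_i + (W_i cosα_i)·tanφ'] / Σ W_i sinα_i, with Δl_i = b_i / cosα_i.
Slice 1: Δl = 2.0/cos(-8.6°) = 2.023 m; N'_1 = 66·cos(-8.6°) = 65.3; c'Δl = 2.02; W sinα = -9.9
Slice 2: Δl = 2.1/cos5.5° = 2.110 m; N'_2 = 194·cos5.5° = 193.1; c'Δl = 2.11; W sinα = 18.6
Slice 3: Δl = 2.9/cos23.4° = 3.160 m; N'_3 = 250·cos23.4° = 229.4; c'Δl = 3.16; W sinα = 99.3
Slice 4: Δl = 2.8/cos47.7° = 4.160 m; N'_4 = 123·cos47.7° = 82.8; c'Δl = 4.16; W sinα = 91.0
Σc'Δl = 11.5 kN/m; ΣN' = 570.6 kN/m; ΣW sinα = 199.0 kN/m
Resisting = 11.5 + 570.6·tan25.4° = 11.5 + 270.9 = 282.4 kN/m
FS = 282.4 / 199.0 = 1.419

FS = 1.42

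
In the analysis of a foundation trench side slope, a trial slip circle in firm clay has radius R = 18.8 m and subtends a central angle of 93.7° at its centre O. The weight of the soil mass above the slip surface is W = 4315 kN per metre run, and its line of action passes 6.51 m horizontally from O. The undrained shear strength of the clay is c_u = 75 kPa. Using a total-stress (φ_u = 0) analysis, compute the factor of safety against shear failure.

FS = 1.54

Taking moments about the centre O, the resisting moment is provided by the undrained shear strength acting along the arc:
Arc length L_a = R·θ = 18.8·(93.7°·π/180) = 18.8·1.6354 = 30.75 m
M_R = c_u·L_a·R = 75·30.75·18.8 = 43350.5 kN·m/m
M_D = W·d = 4315·6.51 = 28090.6 kN·m/m
FS = M_R / M_D = 43350.5 / 28090.6 = 1.543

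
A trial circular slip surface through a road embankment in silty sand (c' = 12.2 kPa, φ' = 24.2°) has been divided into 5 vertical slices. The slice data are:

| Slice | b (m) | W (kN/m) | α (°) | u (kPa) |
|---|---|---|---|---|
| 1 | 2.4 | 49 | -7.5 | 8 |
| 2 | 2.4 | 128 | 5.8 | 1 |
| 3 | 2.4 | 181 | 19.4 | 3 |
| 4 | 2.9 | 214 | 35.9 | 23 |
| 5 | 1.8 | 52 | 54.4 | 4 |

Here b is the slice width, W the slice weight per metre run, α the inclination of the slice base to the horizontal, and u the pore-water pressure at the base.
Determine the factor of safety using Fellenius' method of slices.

Ordinary method of slices: FS = Σ[c'·Δl_i + (W_i cosα_i − u_i·Δl_i)·tanφ'] / Σ W_i sinα_i, with Δl_i = b_i / cosα_i.
Slice 1: Δl = 2.4/cos(-7.5°) = 2.421 m; N'_1 = 49·cos(-7.5°) − 8·2.421 = 29.2; c'Δl = 29.53; W sinα = -6.4
Slice 2: Δl = 2.4/cos5.8° = 2.412 m; N'_2 = 128·cos5.8° − 1·2.412 = 124.9; c'Δl = 29.43; W sinα = 12.9
Slice 3: Δl = 2.4/cos19.4° = 2.544 m; N'_3 = 181·cos19.4° − 3·2.544 = 163.1; c'Δl = 31.04; W sinα = 60.1
Slice 4: Δl = 2.9/cos35.9° = 3.580 m; N'_4 = 214·cos35.9° − 23·3.580 = 91.0; c'Δl = 43.68; W sinα = 125.5
Slice 5: Δl = 1.8/cos54.4° = 3.092 m; N'_5 = 52·cos54.4° − 4·3.092 = 17.9; c'Δl = 37.72; W sinα = 42.3
Σc'Δl = 171.4 kN/m; ΣN' = 426.1 kN/m; ΣW sinα = 234.4 kN/m
Resisting = 171.4 + 426.1·tan24.2° = 171.4 + 191.5 = 362.9 kN/m
FS = 362.9 / 234.4 = 1.548

FS = 1.55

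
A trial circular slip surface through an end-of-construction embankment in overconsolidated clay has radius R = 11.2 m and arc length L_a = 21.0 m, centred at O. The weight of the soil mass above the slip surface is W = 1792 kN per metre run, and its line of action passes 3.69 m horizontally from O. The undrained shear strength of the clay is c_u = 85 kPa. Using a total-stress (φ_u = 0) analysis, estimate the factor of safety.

FS = 3.02

Taking moments about the centre O, the resisting moment is provided by the undrained shear strength acting along the arc:
M_R = c_u·L_a·R = 85·21.00·11.2 = 19992.0 kN·m/m
M_D = W·d = 1792·3.69 = 6612.5 kN·m/m
FS = M_R / M_D = 19992.0 / 6612.5 = 3.023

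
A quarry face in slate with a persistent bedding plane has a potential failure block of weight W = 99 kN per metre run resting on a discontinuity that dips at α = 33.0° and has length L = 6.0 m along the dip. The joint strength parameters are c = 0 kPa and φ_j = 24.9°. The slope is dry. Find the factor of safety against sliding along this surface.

FS = 0.71

Resolving the block weight along and normal to the plane and applying the Mohr–Coulomb strength on the joint:
N' = W cosα = 99·cos33.0° = 83.0 kN/m
Driving force T = W sinα = 99·sin33.0° = 53.9 kN/m
Resisting force R = c·L + N'·tanφ_j = 0·6.0 + 83.0·tan24.9° = 0.0 + 38.5 = 38.5 kN/m
FS = R / T = 38.5 / 53.9 = 0.715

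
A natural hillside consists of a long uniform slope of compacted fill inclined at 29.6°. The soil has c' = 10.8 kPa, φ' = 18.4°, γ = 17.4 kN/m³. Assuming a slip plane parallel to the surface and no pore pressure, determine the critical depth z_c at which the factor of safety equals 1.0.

z_c = 3.49 m

Setting FS = 1.00 in FS = [c' + γz cos²β tanφ'] / [γz sinβ cosβ] and solving for z:
z = c' / [γ cosβ (FS·sinβ − cosβ·tanφ')]
  = 10.8 / [17.4·cos29.6°·(1.00·sin29.6° − cos29.6°·tan18.4°)]
  = 10.8 / [17.4·0.8695·(1.00·0.4939 − 0.8695·0.3327)]
  = 10.8 / 3.0969 = 3.487 m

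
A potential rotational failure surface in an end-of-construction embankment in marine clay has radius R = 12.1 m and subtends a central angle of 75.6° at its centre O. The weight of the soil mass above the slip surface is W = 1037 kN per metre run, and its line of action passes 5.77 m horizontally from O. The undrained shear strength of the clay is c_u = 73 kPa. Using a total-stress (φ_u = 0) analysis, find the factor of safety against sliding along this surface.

FS = 2.36

Taking moments about the centre O, the resisting moment is provided by the undrained shear strength acting along the arc:
Arc length L_a = R·θ = 12.1·(75.6°·π/180) = 12.1·1.3195 = 15.97 m
M_R = c_u·L_a·R = 73·15.97·12.1 = 14102.4 kN·m/m
M_D = W·d = 1037·5.77 = 5983.5 kN·m/m
FS = M_R / M_D = 14102.4 / 5983.5 = 2.357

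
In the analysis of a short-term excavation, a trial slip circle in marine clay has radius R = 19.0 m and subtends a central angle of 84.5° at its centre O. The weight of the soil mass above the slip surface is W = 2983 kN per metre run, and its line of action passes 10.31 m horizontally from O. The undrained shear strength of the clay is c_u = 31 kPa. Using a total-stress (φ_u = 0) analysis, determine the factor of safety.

FS = 0.54

Taking moments about the centre O, the resisting moment is provided by the undrained shear strength acting along the arc:
Arc length L_a = R·θ = 19.0·(84.5°·π/180) = 19.0·1.4748 = 28.02 m
M_R = c_u·L_a·R = 31·28.02·19.0 = 16504.5 kN·m/m
M_D = W·d = 2983·10.31 = 30754.7 kN·m/m
FS = M_R / M_D = 16504.5 / 30754.7 = 0.537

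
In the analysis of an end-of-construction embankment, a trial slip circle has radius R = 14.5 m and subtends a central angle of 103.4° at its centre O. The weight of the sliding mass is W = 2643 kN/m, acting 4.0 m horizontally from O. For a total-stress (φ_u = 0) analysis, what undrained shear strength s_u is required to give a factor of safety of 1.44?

s_u = 40.1 kPa

FS = s_u·L_a·R / (W·d), so s_u = FS·W·d / (L_a·R).
Arc length L_a = R·θ = 14.5·(103.4°·π/180) = 14.5·1.8047 = 26.17 m
s_u = 1.44·2643·4.0 / (26.17·14.5) = 15223.7 / 379.43 = 40.12 kPa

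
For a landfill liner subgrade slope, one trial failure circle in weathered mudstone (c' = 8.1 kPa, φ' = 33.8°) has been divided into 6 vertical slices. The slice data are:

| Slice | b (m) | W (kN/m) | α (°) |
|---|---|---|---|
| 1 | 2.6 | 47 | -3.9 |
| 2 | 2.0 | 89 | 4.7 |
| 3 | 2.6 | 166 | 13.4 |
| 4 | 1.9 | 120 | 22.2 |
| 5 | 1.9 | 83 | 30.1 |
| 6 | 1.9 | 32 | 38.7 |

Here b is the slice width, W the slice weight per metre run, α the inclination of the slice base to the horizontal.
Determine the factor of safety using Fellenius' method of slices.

Ordinary method of slices: FS = Σ[c'·Δl_i + (W_i cosα_i)·tanφ'] / Σ W_i sinα_i, with Δl_i = b_i / cosα_i.
Slice 1: Δl = 2.6/cos(-3.9°) = 2.606 m; N'_1 = 47·cos(-3.9°) = 46.9; c'Δl = 21.11; W sinα = -3.2
Slice 2: Δl = 2.0/cos4.7° = 2.007 m; N'_2 = 89·cos4.7° = 88.7; c'Δl = 16.25; W sinα = 7.3
Slice 3: Δl = 2.6/cos13.4° = 2.673 m; N'_3 = 166·cos13.4° = 161.5; c'Δl = 21.65; W sinα = 38.5
Slice 4: Δl = 1.9/cos22.2° = 2.052 m; N'_4 = 120·cos22.2° = 111.1; c'Δl = 16.62; W sinα = 45.3
Slice 5: Δl = 1.9/cos30.1° = 2.196 m; N'_5 = 83·cos30.1° = 71.8; c'Δl = 17.79; W sinα = 41.6
Slice 6: Δl = 1.9/cos38.7° = 2.435 m; N'_6 = 32·cos38.7° = 25.0; c'Δl = 19.72; W sinα = 20.0
Σc'Δl = 113.1 kN/m; ΣN' = 505.0 kN/m; ΣW sinα = 149.5 kN/m
Resisting = 113.1 + 505.0·tan33.8° = 113.1 + 338.0 = 451.2 kN/m
FS = 451.2 / 149.5 = 3.017

FS = 3.02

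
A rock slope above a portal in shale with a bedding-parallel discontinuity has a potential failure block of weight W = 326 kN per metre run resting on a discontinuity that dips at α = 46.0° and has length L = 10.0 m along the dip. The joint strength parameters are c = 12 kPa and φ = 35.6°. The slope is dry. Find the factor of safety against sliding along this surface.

Resolving the block weight along and normal to the plane and applying the Mohr–Coulomb strength on the joint:
N' = W cosα = 326·cos46.0° = 226.5 kN/m
Driving force T = W sinα = 326·sin46.0° = 234.5 kN/m
Resisting force R = c·L + N'·tanφ = 12·10.0 + 226.5·tan35.6° = 120.0 + 162.1 = 282.1 kN/m
FS = R / T = 282.1 / 234.5 = 1.203

FS = 1.20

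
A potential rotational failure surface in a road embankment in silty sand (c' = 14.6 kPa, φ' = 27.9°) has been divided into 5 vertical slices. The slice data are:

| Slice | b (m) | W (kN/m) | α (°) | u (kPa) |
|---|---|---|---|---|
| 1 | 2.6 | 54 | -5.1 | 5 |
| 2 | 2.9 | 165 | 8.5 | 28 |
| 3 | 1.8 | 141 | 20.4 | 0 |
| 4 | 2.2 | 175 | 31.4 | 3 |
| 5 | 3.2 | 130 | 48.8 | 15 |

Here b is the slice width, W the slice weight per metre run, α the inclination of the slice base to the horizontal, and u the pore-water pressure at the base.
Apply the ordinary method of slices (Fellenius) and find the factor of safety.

FS = 1.68

Ordinary method of slices: FS = Σ[c'·Δl_i + (W_i cosα_i − u_i·Δl_i)·tanφ'] / Σ W_i sinα_i, with Δl_i = b_i / cosα_i.
Slice 1: Δl = 2.6/cos(-5.1°) = 2.610 m; N'_1 = 54·cos(-5.1°) − 5·2.610 = 40.7; c'Δl = 38.11; W sinα = -4.8
Slice 2: Δl = 2.9/cos8.5° = 2.932 m; N'_2 = 165·cos8.5° − 28·2.932 = 81.1; c'Δl = 42.81; W sinα = 24.4
Slice 3: Δl = 1.8/cos20.4° = 1.920 m; N'_3 = 141·cos20.4° − 0·1.920 = 132.2; c'Δl = 28.04; W sinα = 49.1
Slice 4: Δl = 2.2/cos31.4° = 2.577 m; N'_4 = 175·cos31.4° − 3·2.577 = 141.6; c'Δl = 37.63; W sinα = 91.2
Slice 5: Δl = 3.2/cos48.8° = 4.858 m; N'_5 = 130·cos48.8° − 15·4.858 = 12.8; c'Δl = 70.93; W sinα = 97.8
Σc'Δl = 217.5 kN/m; ΣN' = 408.4 kN/m; ΣW sinα = 257.7 kN/m
Resisting = 217.5 + 408.4·tan27.9° = 217.5 + 216.2 = 433.7 kN/m
FS = 433.7 / 257.7 = 1.683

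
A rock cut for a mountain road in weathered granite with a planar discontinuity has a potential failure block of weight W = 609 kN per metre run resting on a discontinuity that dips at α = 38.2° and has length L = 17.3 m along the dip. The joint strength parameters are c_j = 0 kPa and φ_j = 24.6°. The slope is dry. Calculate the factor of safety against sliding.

Resolving the block weight along and normal to the plane and applying the Mohr–Coulomb strength on the joint:
N' = W cosα = 609·cos38.2° = 478.6 kN/m
Driving force T = W sinα = 609·sin38.2° = 376.6 kN/m
Resisting force R = c_j·L + N'·tanφ_j = 0·17.3 + 478.6·tan24.6° = 0.0 + 219.1 = 219.1 kN/m
FS = R / T = 219.1 / 376.6 = 0.582

FS = 0.58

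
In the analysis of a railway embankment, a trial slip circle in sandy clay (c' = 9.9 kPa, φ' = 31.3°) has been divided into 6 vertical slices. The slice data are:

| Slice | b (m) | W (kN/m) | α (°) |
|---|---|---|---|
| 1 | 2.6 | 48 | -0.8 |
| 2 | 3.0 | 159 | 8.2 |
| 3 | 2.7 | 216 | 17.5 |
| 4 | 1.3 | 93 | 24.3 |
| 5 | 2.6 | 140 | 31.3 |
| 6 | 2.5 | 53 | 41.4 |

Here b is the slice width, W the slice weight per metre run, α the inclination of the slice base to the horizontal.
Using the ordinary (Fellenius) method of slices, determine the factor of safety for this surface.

FS = 2.40

Ordinary method of slices: FS = Σ[c'·Δl_i + (W_i cosα_i)·tanφ'] / Σ W_i sinα_i, with Δl_i = b_i / cosα_i.
Slice 1: Δl = 2.6/cos(-0.8°) = 2.600 m; N'_1 = 48·cos(-0.8°) = 48.0; c'Δl = 25.74; W sinα = -0.7
Slice 2: Δl = 3.0/cos8.2° = 3.031 m; N'_2 = 159·cos8.2° = 157.4; c'Δl = 30.01; W sinα = 22.7
Slice 3: Δl = 2.7/cos17.5° = 2.831 m; N'_3 = 216·cos17.5° = 206.0; c'Δl = 28.03; W sinα = 65.0
Slice 4: Δl = 1.3/cos24.3° = 1.426 m; N'_4 = 93·cos24.3° = 84.8; c'Δl = 14.12; W sinα = 38.3
Slice 5: Δl = 2.6/cos31.3° = 3.043 m; N'_5 = 140·cos31.3° = 119.6; c'Δl = 30.12; W sinα = 72.7
Slice 6: Δl = 2.5/cos41.4° = 3.333 m; N'_6 = 53·cos41.4° = 39.8; c'Δl = 33.00; W sinα = 35.0
Σc'Δl = 161.0 kN/m; ΣN' = 655.5 kN/m; ΣW sinα = 233.0 kN/m
Resisting = 161.0 + 655.5·tan31.3° = 161.0 + 398.6 = 559.6 kN/m
FS = 559.6 / 233.0 = 2.401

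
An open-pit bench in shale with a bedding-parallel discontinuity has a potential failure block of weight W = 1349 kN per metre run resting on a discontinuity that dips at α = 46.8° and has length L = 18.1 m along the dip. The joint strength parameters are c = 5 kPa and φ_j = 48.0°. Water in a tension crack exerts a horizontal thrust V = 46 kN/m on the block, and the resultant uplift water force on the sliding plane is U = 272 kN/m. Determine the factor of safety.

FS = 0.77

Resolving the block weight along and normal to the plane and applying the Mohr–Coulomb strength on the joint:
N' = W cosα − U − V sinα = 1349·cos46.8° − 272 − 46·sin46.8° = 617.9 kN/m
Driving force T = W sinα + V cosα = 1349·sin46.8° + 46·cos46.8° = 1014.9 kN/m
Resisting force R = c·L + N'·tanφ_j = 5·18.1 + 617.9·tan48.0° = 90.5 + 686.3 = 776.8 kN/m
FS = R / T = 776.8 / 1014.9 = 0.765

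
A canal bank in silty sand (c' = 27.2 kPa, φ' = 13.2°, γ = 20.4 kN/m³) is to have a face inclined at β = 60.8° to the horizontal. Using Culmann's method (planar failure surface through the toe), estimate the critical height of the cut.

H_c = 13.92 m

Culmann's analysis gives the critical failure plane at α_cr = (β + φ')/2 = (60.8 + 13.2)/2 = 37.0°, and the critical height
H_c = (4c'/γ) · sinβ cosφ' / [1 − cos(β − φ')]
    = (4·27.2/20.4) · sin60.8°·cos13.2° / [1 − cos(47.6°)]
    = 5.333 · 0.8729·0.9736 / [1 − 0.6743]
    = 5.333 · 0.8499 / 0.3257
    = 13.92 m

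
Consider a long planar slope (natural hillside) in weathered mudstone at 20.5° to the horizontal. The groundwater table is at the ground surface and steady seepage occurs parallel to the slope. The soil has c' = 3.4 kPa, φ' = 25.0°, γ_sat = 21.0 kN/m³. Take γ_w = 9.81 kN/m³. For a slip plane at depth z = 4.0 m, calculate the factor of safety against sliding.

FS = 0.79

With seepage parallel to the slope and the water table at the surface, the effective normal stress on the slip plane uses the buoyant unit weight γ' = γ_sat − γ_w while the driving shear stress uses γ_sat:
FS = [c' + γ' z cos²β tanφ'] / [γ_sat z sinβ cosβ]
γ' = 21.0 − 9.81 = 11.19 kN/m³
Numerator = 3.4 + 11.19·4.0·cos²20.5°·tan25.0° = 3.4 + 11.19·4.0·0.8774·0.4663 = 21.712 kPa
Denominator = 21.0·4.0·sin20.5°·cos20.5° = 21.0·4.0·0.3502·0.9367 = 27.554 kPa
FS = 21.712 / 27.554 = 0.788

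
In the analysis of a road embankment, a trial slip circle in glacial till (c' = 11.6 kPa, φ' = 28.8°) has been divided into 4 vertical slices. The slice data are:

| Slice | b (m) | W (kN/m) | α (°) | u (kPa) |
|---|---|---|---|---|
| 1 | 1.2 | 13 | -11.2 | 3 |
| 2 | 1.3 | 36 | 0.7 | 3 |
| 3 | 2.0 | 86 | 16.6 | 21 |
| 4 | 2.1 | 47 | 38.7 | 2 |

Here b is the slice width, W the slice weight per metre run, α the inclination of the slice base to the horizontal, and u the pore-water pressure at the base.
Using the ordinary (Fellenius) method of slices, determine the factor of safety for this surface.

FS = 2.81

Ordinary method of slices: FS = Σ[c'·Δl_i + (W_i cosα_i − u_i·Δl_i)·tanφ'] / Σ W_i sinα_i, with Δl_i = b_i / cosα_i.
Slice 1: Δl = 1.2/cos(-11.2°) = 1.223 m; N'_1 = 13·cos(-11.2°) − 3·1.223 = 9.1; c'Δl = 14.19; W sinα = -2.5
Slice 2: Δl = 1.3/cos0.7° = 1.300 m; N'_2 = 36·cos0.7° − 3·1.300 = 32.1; c'Δl = 15.08; W sinα = 0.4
Slice 3: Δl = 2.0/cos16.6° = 2.087 m; N'_3 = 86·cos16.6° − 21·2.087 = 38.6; c'Δl = 24.21; W sinα = 24.6
Slice 4: Δl = 2.1/cos38.7° = 2.691 m; N'_4 = 47·cos38.7° − 2·2.691 = 31.3; c'Δl = 31.21; W sinα = 29.4
Σc'Δl = 84.7 kN/m; ΣN' = 111.1 kN/m; ΣW sinα = 51.9 kN/m
Resisting = 84.7 + 111.1·tan28.8° = 84.7 + 61.1 = 145.8 kN/m
FS = 145.8 / 51.9 = 2.810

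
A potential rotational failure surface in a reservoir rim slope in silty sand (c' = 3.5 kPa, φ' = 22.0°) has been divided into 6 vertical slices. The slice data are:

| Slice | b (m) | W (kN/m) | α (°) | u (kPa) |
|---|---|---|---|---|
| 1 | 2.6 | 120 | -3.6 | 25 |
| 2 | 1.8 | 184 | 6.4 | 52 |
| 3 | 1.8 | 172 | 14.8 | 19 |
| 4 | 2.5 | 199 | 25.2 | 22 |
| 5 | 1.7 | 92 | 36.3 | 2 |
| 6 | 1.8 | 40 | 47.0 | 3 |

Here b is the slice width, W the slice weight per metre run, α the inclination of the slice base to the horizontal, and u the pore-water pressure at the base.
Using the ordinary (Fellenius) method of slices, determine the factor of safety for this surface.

FS = 1.08

Ordinary method of slices: FS = Σ[c'·Δl_i + (W_i cosα_i − u_i·Δl_i)·tanφ'] / Σ W_i sinα_i, with Δl_i = b_i / cosα_i.
Slice 1: Δl = 2.6/cos(-3.6°) = 2.605 m; N'_1 = 120·cos(-3.6°) − 25·2.605 = 54.6; c'Δl = 9.12; W sinα = -7.5
Slice 2: Δl = 1.8/cos6.4° = 1.811 m; N'_2 = 184·cos6.4° − 52·1.811 = 88.7; c'Δl = 6.34; W sinα = 20.5
Slice 3: Δl = 1.8/cos14.8° = 1.862 m; N'_3 = 172·cos14.8° − 19·1.862 = 130.9; c'Δl = 6.52; W sinα = 43.9
Slice 4: Δl = 2.5/cos25.2° = 2.763 m; N'_4 = 199·cos25.2° − 22·2.763 = 119.3; c'Δl = 9.67; W sinα = 84.7
Slice 5: Δl = 1.7/cos36.3° = 2.109 m; N'_5 = 92·cos36.3° − 2·2.109 = 69.9; c'Δl = 7.38; W sinα = 54.5
Slice 6: Δl = 1.8/cos47.0° = 2.639 m; N'_6 = 40·cos47.0° − 3·2.639 = 19.4; c'Δl = 9.24; W sinα = 29.3
Σc'Δl = 48.3 kN/m; ΣN' = 482.8 kN/m; ΣW sinα = 225.4 kN/m
Resisting = 48.3 + 482.8·tan22.0° = 48.3 + 195.1 = 243.3 kN/m
FS = 243.3 / 225.4 = 1.080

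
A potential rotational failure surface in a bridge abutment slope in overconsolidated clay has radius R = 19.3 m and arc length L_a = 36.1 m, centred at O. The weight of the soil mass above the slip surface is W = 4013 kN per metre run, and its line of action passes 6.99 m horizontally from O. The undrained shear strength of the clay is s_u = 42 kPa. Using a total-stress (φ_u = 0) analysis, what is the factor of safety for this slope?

FS = 1.04

Taking moments about the centre O, the resisting moment is provided by the undrained shear strength acting along the arc:
M_R = s_u·L_a·R = 42·36.10·19.3 = 29262.7 kN·m/m
M_D = W·d = 4013·6.99 = 28050.9 kN·m/m
FS = M_R / M_D = 29262.7 / 28050.9 = 1.043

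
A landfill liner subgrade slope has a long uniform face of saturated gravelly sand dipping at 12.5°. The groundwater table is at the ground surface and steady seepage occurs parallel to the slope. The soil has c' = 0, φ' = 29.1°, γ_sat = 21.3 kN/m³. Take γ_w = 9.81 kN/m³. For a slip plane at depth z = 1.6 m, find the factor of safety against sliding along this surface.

FS = 1.35

With seepage parallel to the slope and the water table at the surface, the effective normal stress on the slip plane uses the buoyant unit weight γ' = γ_sat − γ_w while the driving shear stress uses γ_sat:
FS = [c' + γ' z cos²β tanφ'] / [γ_sat z sinβ cosβ]
(For c' = 0 this reduces to FS = (γ'/γ_sat)·tanφ'/tanβ.)
γ' = 21.3 − 9.81 = 11.49 kN/m³
Numerator = 0.0 + 11.49·1.6·cos²12.5°·tan29.1° = 0.0 + 11.49·1.6·0.9532·0.5566 = 9.753 kPa
Denominator = 21.3·1.6·sin12.5°·cos12.5° = 21.3·1.6·0.2164·0.9763 = 7.201 kPa
FS = 9.753 / 7.201 = 1.354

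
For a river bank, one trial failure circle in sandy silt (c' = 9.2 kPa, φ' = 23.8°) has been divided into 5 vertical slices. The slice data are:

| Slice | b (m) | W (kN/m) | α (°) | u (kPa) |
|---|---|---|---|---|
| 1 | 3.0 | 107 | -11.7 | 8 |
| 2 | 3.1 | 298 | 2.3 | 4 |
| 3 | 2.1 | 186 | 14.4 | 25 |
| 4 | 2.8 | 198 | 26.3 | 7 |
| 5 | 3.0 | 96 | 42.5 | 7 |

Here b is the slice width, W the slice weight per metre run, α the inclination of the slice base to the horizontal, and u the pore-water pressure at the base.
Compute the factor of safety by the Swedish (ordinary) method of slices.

Ordinary method of slices: FS = Σ[c'·Δl_i + (W_i cosα_i − u_i·Δl_i)·tanφ'] / Σ W_i sinα_i, with Δl_i = b_i / cosα_i.
Slice 1: Δl = 3.0/cos(-11.7°) = 3.064 m; N'_1 = 107·cos(-11.7°) − 8·3.064 = 80.3; c'Δl = 28.19; W sinα = -21.7
Slice 2: Δl = 3.1/cos2.3° = 3.102 m; N'_2 = 298·cos2.3° − 4·3.102 = 285.3; c'Δl = 28.54; W sinα = 12.0
Slice 3: Δl = 2.1/cos14.4° = 2.168 m; N'_3 = 186·cos14.4° − 25·2.168 = 126.0; c'Δl = 19.95; W sinα = 46.3
Slice 4: Δl = 2.8/cos26.3° = 3.123 m; N'_4 = 198·cos26.3° − 7·3.123 = 155.6; c'Δl = 28.73; W sinα = 87.7
Slice 5: Δl = 3.0/cos42.5° = 4.069 m; N'_5 = 96·cos42.5° − 7·4.069 = 42.3; c'Δl = 37.44; W sinα = 64.9
Σc'Δl = 142.8 kN/m; ΣN' = 689.5 kN/m; ΣW sinα = 189.1 kN/m
Resisting = 142.8 + 689.5·tan23.8° = 142.8 + 304.1 = 447.0 kN/m
FS = 447.0 / 189.1 = 2.364

FS = 2.36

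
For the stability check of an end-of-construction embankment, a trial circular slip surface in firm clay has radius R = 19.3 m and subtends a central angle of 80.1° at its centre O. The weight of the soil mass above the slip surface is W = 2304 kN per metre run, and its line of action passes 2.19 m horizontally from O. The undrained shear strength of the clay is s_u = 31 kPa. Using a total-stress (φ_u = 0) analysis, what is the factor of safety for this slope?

FS = 3.20

Taking moments about the centre O, the resisting moment is provided by the undrained shear strength acting along the arc:
Arc length L_a = R·θ = 19.3·(80.1°·π/180) = 19.3·1.3980 = 26.98 m
M_R = s_u·L_a·R = 31·26.98·19.3 = 16143.1 kN·m/m
M_D = W·d = 2304·2.19 = 5045.8 kN·m/m
FS = M_R / M_D = 16143.1 / 5045.8 = 3.199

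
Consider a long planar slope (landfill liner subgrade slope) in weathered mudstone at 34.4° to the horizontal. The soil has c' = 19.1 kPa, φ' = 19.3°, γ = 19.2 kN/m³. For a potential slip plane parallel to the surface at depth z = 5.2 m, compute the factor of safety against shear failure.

For an infinite slope with a slip plane parallel to the surface (no pore pressure): FS = [c' + γz cos²β tanφ'] / [γz sinβ cosβ].
γz = 19.2·5.2 = 99.84 kN/m²
Numerator = 19.1 + 99.84·cos²34.4°·tan19.3° = 19.1 + 99.84·0.6808·0.3502 = 42.904 kPa
Denominator = 99.84·sin34.4°·cos34.4° = 99.84·0.5650·0.8251 = 46.542 kPa
FS = 42.904 / 46.542 = 0.922

FS = 0.92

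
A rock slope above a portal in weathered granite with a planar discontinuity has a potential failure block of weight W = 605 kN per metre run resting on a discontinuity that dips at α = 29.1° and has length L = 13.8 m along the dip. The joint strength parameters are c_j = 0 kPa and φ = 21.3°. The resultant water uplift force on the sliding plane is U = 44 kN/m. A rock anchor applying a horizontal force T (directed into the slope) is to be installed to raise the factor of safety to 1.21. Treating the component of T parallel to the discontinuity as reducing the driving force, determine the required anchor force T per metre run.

Resolving forces along and normal to the sliding plane, with the horizontal anchor force T adding T·sinα to the effective normal force and T·cosα acting up the plane against the driving force:
FS = [c_jL + (W cosα − U + T sinα) tanφ] / [W sinα − T cosα]
Without the anchor: N' = 484.6 kN/m, driving T_d = 294.2 kN/m, resisting R = 0·13.8 + 484.6·tan21.3° = 189.0 kN/m, FS = 0.64.
Setting FS = 1.21 and solving for T:
1.21·(294.2 − T cos29.1°) = 189.0 + T sin29.1°·tan21.3°
T·(sin29.1°·tan21.3° + 1.21·cos29.1°) = 1.21·294.2 − 189.0
T·(0.4863·0.3899 + 1.21·0.8738) = 356.0 − 189.0 = 167.1
T·1.2469 = 167.1
T = 134.0 kN/m

T = 134 kN/m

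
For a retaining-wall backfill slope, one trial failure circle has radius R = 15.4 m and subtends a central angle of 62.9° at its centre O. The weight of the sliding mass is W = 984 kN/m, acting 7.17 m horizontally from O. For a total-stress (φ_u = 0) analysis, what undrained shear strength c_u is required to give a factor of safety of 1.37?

FS = c_u·L_a·R / (W·d), so c_u = FS·W·d / (L_a·R).
Arc length L_a = R·θ = 15.4·(62.9°·π/180) = 15.4·1.0978 = 16.91 m
c_u = 1.37·984·7.17 / (16.91·15.4) = 9665.7 / 260.36 = 37.12 kPa

c_u = 37.1 kPa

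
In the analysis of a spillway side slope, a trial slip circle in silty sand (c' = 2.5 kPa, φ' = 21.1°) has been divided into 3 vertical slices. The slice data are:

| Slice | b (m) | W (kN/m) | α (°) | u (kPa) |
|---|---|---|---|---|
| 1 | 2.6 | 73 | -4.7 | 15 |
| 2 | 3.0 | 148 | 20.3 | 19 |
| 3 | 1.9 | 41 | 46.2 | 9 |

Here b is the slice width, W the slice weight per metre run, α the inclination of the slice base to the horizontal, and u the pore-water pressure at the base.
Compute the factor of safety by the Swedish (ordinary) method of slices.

Ordinary method of slices: FS = Σ[c'·Δl_i + (W_i cosα_i − u_i·Δl_i)·tanφ'] / Σ W_i sinα_i, with Δl_i = b_i / cosα_i.
Slice 1: Δl = 2.6/cos(-4.7°) = 2.609 m; N'_1 = 73·cos(-4.7°) − 15·2.609 = 33.6; c'Δl = 6.52; W sinα = -6.0
Slice 2: Δl = 3.0/cos20.3° = 3.199 m; N'_2 = 148·cos20.3° − 19·3.199 = 78.0; c'Δl = 8.00; W sinα = 51.3
Slice 3: Δl = 1.9/cos46.2° = 2.745 m; N'_3 = 41·cos46.2° − 9·2.745 = 3.7; c'Δl = 6.86; W sinα = 29.6
Σc'Δl = 21.4 kN/m; ΣN' = 115.3 kN/m; ΣW sinα = 75.0 kN/m
Resisting = 21.4 + 115.3·tan21.1° = 21.4 + 44.5 = 65.9 kN/m
FS = 65.9 / 75.0 = 0.879

FS = 0.88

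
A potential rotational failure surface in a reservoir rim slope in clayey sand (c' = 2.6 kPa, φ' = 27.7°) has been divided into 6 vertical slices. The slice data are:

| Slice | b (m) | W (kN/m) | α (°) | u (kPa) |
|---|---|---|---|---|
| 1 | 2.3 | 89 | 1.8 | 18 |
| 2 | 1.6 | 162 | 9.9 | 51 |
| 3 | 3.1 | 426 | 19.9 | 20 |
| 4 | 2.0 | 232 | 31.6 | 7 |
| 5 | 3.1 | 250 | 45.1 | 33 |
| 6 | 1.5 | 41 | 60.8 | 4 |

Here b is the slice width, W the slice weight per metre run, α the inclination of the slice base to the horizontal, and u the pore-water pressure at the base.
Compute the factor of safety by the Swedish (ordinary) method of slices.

Ordinary method of slices: FS = Σ[c'·Δl_i + (W_i cosα_i − u_i·Δl_i)·tanφ'] / Σ W_i sinα_i, with Δl_i = b_i / cosα_i.
Slice 1: Δl = 2.3/cos1.8° = 2.301 m; N'_1 = 89·cos1.8° − 18·2.301 = 47.5; c'Δl = 5.98; W sinα = 2.8
Slice 2: Δl = 1.6/cos9.9° = 1.624 m; N'_2 = 162·cos9.9° − 51·1.624 = 76.8; c'Δl = 4.22; W sinα = 27.9
Slice 3: Δl = 3.1/cos19.9° = 3.297 m; N'_3 = 426·cos19.9° − 20·3.297 = 334.6; c'Δl = 8.57; W sinα = 145.0
Slice 4: Δl = 2.0/cos31.6° = 2.348 m; N'_4 = 232·cos31.6° − 7·2.348 = 181.2; c'Δl = 6.11; W sinα = 121.6
Slice 5: Δl = 3.1/cos45.1° = 4.392 m; N'_5 = 250·cos45.1° − 33·4.392 = 31.5; c'Δl = 11.42; W sinα = 177.1
Slice 6: Δl = 1.5/cos60.8° = 3.075 m; N'_6 = 41·cos60.8° − 4·3.075 = 7.7; c'Δl = 7.99; W sinα = 35.8
Σc'Δl = 44.3 kN/m; ΣN' = 679.3 kN/m; ΣW sinα = 510.1 kN/m
Resisting = 44.3 + 679.3·tan27.7° = 44.3 + 356.7 = 400.9 kN/m
FS = 400.9 / 510.1 = 0.786

FS = 0.79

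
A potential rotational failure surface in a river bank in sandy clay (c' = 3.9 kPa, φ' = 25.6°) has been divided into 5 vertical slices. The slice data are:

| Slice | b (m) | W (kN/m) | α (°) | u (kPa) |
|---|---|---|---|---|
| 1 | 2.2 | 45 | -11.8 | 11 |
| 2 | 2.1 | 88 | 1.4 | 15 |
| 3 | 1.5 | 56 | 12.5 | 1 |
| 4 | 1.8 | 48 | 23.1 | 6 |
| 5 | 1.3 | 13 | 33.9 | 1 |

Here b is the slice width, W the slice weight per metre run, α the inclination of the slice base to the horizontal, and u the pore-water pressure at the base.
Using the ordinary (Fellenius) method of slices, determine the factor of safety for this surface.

FS = 3.80

Ordinary method of slices: FS = Σ[c'·Δl_i + (W_i cosα_i − u_i·Δl_i)·tanφ'] / Σ W_i sinα_i, with Δl_i = b_i / cosα_i.
Slice 1: Δl = 2.2/cos(-11.8°) = 2.247 m; N'_1 = 45·cos(-11.8°) − 11·2.247 = 19.3; c'Δl = 8.77; W sinα = -9.2
Slice 2: Δl = 2.1/cos1.4° = 2.101 m; N'_2 = 88·cos1.4° − 15·2.101 = 56.5; c'Δl = 8.19; W sinα = 2.2
Slice 3: Δl = 1.5/cos12.5° = 1.536 m; N'_3 = 56·cos12.5° − 1·1.536 = 53.1; c'Δl = 5.99; W sinα = 12.1
Slice 4: Δl = 1.8/cos23.1° = 1.957 m; N'_4 = 48·cos23.1° − 6·1.957 = 32.4; c'Δl = 7.63; W sinα = 18.8
Slice 5: Δl = 1.3/cos33.9° = 1.566 m; N'_5 = 13·cos33.9° − 1·1.566 = 9.2; c'Δl = 6.11; W sinα = 7.3
Σc'Δl = 36.7 kN/m; ΣN' = 170.6 kN/m; ΣW sinα = 31.2 kN/m
Resisting = 36.7 + 170.6·tan25.6° = 36.7 + 81.7 = 118.4 kN/m
FS = 118.4 / 31.2 = 3.801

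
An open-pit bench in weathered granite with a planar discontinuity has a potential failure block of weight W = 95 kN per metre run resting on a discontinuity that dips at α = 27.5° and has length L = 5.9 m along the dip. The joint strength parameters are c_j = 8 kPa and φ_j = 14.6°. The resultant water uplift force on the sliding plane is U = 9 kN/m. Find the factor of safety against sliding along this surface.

Resolving the block weight along and normal to the plane and applying the Mohr–Coulomb strength on the joint:
N' = W cosα − U = 95·cos27.5° − 9 = 75.3 kN/m
Driving force T = W sinα = 95·sin27.5° = 43.9 kN/m
Resisting force R = c_j·L + N'·tanφ_j = 8·5.9 + 75.3·tan14.6° = 47.2 + 19.6 = 66.8 kN/m
FS = R / T = 66.8 / 43.9 = 1.523

FS = 1.52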